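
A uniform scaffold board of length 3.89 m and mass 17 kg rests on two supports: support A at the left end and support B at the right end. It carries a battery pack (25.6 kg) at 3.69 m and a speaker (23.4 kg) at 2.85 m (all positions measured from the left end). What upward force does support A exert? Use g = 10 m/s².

Choose support B as the axis so its reaction then has zero moment arm.
Beam weight: 17 × 10 = 170 N down at 1.945 m → arm 1.945 m, τ = 170 × 1.945 = 330.7 N·m counterclockwise.
Battery pack: 25.6 × 10 = 256 N down at 3.69 m → arm 0.2 m, τ = 256 × 0.2 = 51.2 N·m counterclockwise.
Speaker: 23.4 × 10 = 234 N down at 2.85 m → arm 1.04 m, τ = 234 × 1.04 = 243.4 N·m counterclockwise.
Net load moment about support B = 625.3 N·m counterclockwise.
Reaction R at support A is upward at 0 m, arm 3.89 m → moment R × 3.89 clockwise.
Setting net torque to zero: R × 3.89 = 625.3 → R = 161 N.

R_A ≈ 161 N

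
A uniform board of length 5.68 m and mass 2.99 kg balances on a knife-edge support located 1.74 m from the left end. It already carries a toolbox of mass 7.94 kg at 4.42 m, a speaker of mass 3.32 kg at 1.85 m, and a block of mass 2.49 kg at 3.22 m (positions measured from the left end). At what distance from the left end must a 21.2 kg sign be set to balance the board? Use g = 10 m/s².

About the knife-edge support (at 1.74 m from the left end):
Beam weight: 2.99 × 10 = 29.9 N down at 2.84 m → arm 1.1 m, τ = 29.9 × 1.1 = 32.89 N·m clockwise.
Toolbox: 7.94 × 10 = 79.4 N down at 4.42 m → arm 2.68 m, τ = 79.4 × 2.68 = 212.8 N·m clockwise.
Speaker: 3.32 × 10 = 33.2 N down at 1.85 m → arm 0.11 m, τ = 33.2 × 0.11 = 3.652 N·m clockwise.
Block: 2.49 × 10 = 24.9 N down at 3.22 m → arm 1.48 m, τ = 24.9 × 1.48 = 36.85 N·m clockwise.
Net moment of existing loads = 286.2 N·m clockwise.
The sign weighs 21.2 × 10 = 212 N and must supply an equal counterclockwise moment, so its lever arm about the knife-edge support is 286.2 / 212 = 1.35 m.
That puts it at 1.74 − 1.35 = 0.39 m from the left end.

x ≈ 0.39 m from the left end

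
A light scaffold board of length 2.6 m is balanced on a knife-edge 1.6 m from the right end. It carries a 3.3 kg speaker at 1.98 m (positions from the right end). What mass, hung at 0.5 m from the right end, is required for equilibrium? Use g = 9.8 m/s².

Choose the knife-edge (at 1.6 m from the right end) as the axis so the support reaction has zero arm there.
Speaker: 3.3 × 9.8 = 32.34 N down at 1.98 m → arm 0.38 m, τ = 32.34 × 0.38 = 12.29 N·m counterclockwise.
Net moment of known loads = 12.29 N·m counterclockwise.
An unknown mass m at 0.5 m has arm 1.1 m; its moment is m·g·1.1 clockwise.
Balancing moments: m × 9.8 × 1.1 = 12.29, giving m = 12.29 / (9.8 × 1.1) = 1.14 kg.

m ≈ 1.14 kg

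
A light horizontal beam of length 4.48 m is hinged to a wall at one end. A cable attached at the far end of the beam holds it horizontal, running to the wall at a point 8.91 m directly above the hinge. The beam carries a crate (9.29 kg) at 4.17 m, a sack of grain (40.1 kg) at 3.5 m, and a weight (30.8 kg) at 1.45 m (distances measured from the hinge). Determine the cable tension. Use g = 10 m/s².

T ≈ 559 N

About the hinge:
Crate: 9.29 × 10 = 92.9 N down at 4.17 m → arm 4.17 m, τ = 92.9 × 4.17 = 387.4 N·m clockwise.
Sack of grain: 40.1 × 10 = 401 N down at 3.5 m → arm 3.5 m, τ = 401 × 3.5 = 1404 N·m clockwise.
Weight: 30.8 × 10 = 308 N down at 1.45 m → arm 1.45 m, τ = 308 × 1.45 = 446.6 N·m clockwise.
Total clockwise load moment = 2238 N·m.
The cable tension T acts at 4.48 m; only its component perpendicular to the beam, T sinθ, produces torque. sinθ = h/√(h²+d²) = 8.91/√(8.91²+4.48²) = 0.8934.
Στ = 0 ⇒ T × 4.48 × 0.8934 = 2238 ⇒ T = 2238 / 4.002 = 559 N.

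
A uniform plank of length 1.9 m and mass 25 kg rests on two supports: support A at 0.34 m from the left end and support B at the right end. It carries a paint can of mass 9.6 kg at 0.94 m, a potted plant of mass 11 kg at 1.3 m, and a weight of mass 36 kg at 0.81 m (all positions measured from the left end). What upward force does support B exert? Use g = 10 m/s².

Taking torques about support A:
Beam weight: 25 × 10 = 250 N down at 0.95 m → arm 0.61 m, τ = 250 × 0.61 = 152.5 N·m clockwise.
Paint can: 9.6 × 10 = 96 N down at 0.94 m → arm 0.6 m, τ = 96 × 0.6 = 57.6 N·m clockwise.
Potted plant: 11 × 10 = 110 N down at 1.3 m → arm 0.96 m, τ = 110 × 0.96 = 105.6 N·m clockwise.
Weight: 36 × 10 = 360 N down at 0.81 m → arm 0.47 m, τ = 360 × 0.47 = 169.2 N·m clockwise.
Net load moment about support A = 484.9 N·m clockwise.
Reaction R at support B is upward at 1.9 m, arm 1.56 m → moment R × 1.56 counterclockwise.
For rotational equilibrium, R × 1.56 = 484.9, so R = 311 N.

R_B ≈ 311 N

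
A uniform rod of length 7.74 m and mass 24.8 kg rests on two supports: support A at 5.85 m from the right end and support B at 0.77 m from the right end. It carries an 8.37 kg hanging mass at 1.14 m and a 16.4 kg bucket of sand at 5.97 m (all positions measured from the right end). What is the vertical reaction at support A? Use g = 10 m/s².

Choose support B as the axis so its reaction then has zero moment arm.
Beam weight: 24.8 × 10 = 248 N down at 3.87 m → arm 3.1 m, τ = 248 × 3.1 = 768.8 N·m counterclockwise.
Hanging mass: 8.37 × 10 = 83.7 N down at 1.14 m → arm 0.37 m, τ = 83.7 × 0.37 = 30.97 N·m counterclockwise.
Bucket of sand: 16.4 × 10 = 164 N down at 5.97 m → arm 5.2 m, τ = 164 × 5.2 = 852.8 N·m counterclockwise.
Net load moment about support B = 1653 N·m counterclockwise.
Reaction R at support A is upward at 5.85 m, arm 5.08 m → moment R × 5.08 clockwise.
Στ = 0 ⇒ R × 5.08 = 1653 ⇒ R = 325 N.

R_A ≈ 325 N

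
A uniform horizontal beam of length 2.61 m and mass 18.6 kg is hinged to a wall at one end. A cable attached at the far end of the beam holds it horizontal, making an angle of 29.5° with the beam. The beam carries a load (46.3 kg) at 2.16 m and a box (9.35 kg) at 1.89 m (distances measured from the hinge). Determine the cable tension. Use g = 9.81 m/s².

Taking torques about the hinge:
Beam weight: 18.6 × 9.81 = 182.5 N down at 1.305 m → arm 1.305 m, τ = 182.5 × 1.305 = 238.2 N·m clockwise.
Load: 46.3 × 9.81 = 454.2 N down at 2.16 m → arm 2.16 m, τ = 454.2 × 2.16 = 981.1 N·m clockwise.
Box: 9.35 × 9.81 = 91.72 N down at 1.89 m → arm 1.89 m, τ = 91.72 × 1.89 = 173.4 N·m clockwise.
Total clockwise load moment = 1393 N·m.
The cable tension T acts at 2.61 m; only its component perpendicular to the beam, T sinθ, produces torque. sin 29.5° = 0.4924.
Στ = 0 ⇒ T × 2.61 × 0.4924 = 1393 ⇒ T = 1393 / 1.285 = 1080 N.

T ≈ 1080 N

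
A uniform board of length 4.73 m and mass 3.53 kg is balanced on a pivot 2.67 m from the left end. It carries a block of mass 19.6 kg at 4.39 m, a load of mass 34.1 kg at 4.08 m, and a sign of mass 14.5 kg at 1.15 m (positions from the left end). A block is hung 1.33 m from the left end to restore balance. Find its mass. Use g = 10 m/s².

m ≈ 43.8 kg

Taking torques about the pivot (at 2.67 m from the left end):
Beam weight: 3.53 × 10 = 35.3 N down at 2.365 m → arm 0.305 m, τ = 35.3 × 0.305 = 10.77 N·m counterclockwise.
Block: 19.6 × 10 = 196 N down at 4.39 m → arm 1.72 m, τ = 196 × 1.72 = 337.1 N·m clockwise.
Load: 34.1 × 10 = 341 N down at 4.08 m → arm 1.41 m, τ = 341 × 1.41 = 480.8 N·m clockwise.
Sign: 14.5 × 10 = 145 N down at 1.15 m → arm 1.52 m, τ = 145 × 1.52 = 220.4 N·m counterclockwise.
Net moment of known loads = 586.7 N·m clockwise.
An unknown mass m at 1.33 m has arm 1.34 m; its moment is m·g·1.34 counterclockwise.
Setting net torque to zero: m × 10 × 1.34 = 586.7 → m = 586.7 / (10 × 1.34) = 43.8 kg.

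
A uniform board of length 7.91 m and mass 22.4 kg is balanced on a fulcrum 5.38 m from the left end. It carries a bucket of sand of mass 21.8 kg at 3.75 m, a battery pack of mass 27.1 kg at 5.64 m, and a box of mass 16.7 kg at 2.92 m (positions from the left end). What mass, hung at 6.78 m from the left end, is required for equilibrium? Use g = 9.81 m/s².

Taking torques about the fulcrum (at 5.38 m from the left end):
Beam weight: 22.4 × 9.81 = 219.7 N down at 3.955 m → arm 1.425 m, τ = 219.7 × 1.425 = 313.1 N·m counterclockwise.
Bucket of sand: 21.8 × 9.81 = 213.9 N down at 3.75 m → arm 1.63 m, τ = 213.9 × 1.63 = 348.7 N·m counterclockwise.
Battery pack: 27.1 × 9.81 = 265.9 N down at 5.64 m → arm 0.26 m, τ = 265.9 × 0.26 = 69.13 N·m clockwise.
Box: 16.7 × 9.81 = 163.8 N down at 2.92 m → arm 2.46 m, τ = 163.8 × 2.46 = 402.9 N·m counterclockwise.
Net moment of known loads = 995.6 N·m counterclockwise.
An unknown mass m at 6.78 m has arm 1.4 m; its moment is m·g·1.4 clockwise.
Balancing moments: m × 9.81 × 1.4 = 995.6, giving m = 995.6 / (9.81 × 1.4) = 72.5 kg.

m ≈ 72.5 kg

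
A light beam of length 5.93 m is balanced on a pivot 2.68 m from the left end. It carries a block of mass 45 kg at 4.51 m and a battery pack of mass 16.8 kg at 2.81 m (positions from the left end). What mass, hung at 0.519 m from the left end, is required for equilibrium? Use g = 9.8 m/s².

m ≈ 39.1 kg

Sum moments about the pivot (at 2.68 m from the left end) (the support reaction has zero arm there).
Block: 45 × 9.8 = 441 N down at 4.51 m → arm 1.83 m, τ = 441 × 1.83 = 807 N·m clockwise.
Battery pack: 16.8 × 9.8 = 164.6 N down at 2.81 m → arm 0.13 m, τ = 164.6 × 0.13 = 21.4 N·m clockwise.
Net moment of known loads = 828.4 N·m clockwise.
An unknown mass m at 0.519 m has arm 2.161 m; its moment is m·g·2.161 counterclockwise.
Setting net torque to zero: m × 9.8 × 2.161 = 828.4 → m = 828.4 / (9.8 × 2.161) = 39.1 kg.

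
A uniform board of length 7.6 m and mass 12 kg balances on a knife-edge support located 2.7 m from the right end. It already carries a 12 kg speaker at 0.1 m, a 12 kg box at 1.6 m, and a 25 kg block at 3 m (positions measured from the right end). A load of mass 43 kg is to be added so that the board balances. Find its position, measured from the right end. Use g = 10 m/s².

Sum moments about the knife-edge support (at 2.7 m from the right end) (the support reaction has zero arm there).
Beam weight: 12 × 10 = 120 N down at 3.8 m → arm 1.1 m, τ = 120 × 1.1 = 132 N·m counterclockwise.
Speaker: 12 × 10 = 120 N down at 0.1 m → arm 2.6 m, τ = 120 × 2.6 = 312 N·m clockwise.
Box: 12 × 10 = 120 N down at 1.6 m → arm 1.1 m, τ = 120 × 1.1 = 132 N·m clockwise.
Block: 25 × 10 = 250 N down at 3 m → arm 0.3 m, τ = 250 × 0.3 = 75 N·m counterclockwise.
Net moment of existing loads = 237 N·m clockwise.
The load weighs 43 × 10 = 430 N and must supply an equal counterclockwise moment, so its lever arm about the knife-edge support is 237 / 430 = 0.551 m.
That puts it at 2.7 + 0.551 = 3.25 m from the right end.

x ≈ 3.25 m from the right end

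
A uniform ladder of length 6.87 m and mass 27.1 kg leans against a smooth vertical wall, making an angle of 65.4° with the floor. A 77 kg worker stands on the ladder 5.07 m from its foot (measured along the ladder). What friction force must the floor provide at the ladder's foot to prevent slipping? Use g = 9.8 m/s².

Take moments about the foot of the ladder.
Ladder weight 27.1×9.8 = 265.6 N acts at 3.435 m along the ladder; its horizontal arm is 3.435·cos65.4° = 1.43 m → τ = 379.8 N·m clockwise.
Worker: 77×9.8 = 754.6 N at 5.07 m → arm 2.111 m → τ = 1593 N·m clockwise.
Wall normal N acts horizontally at the top; its moment arm is the height L sinθ = 6.87·sin65.4° = 6.246 m, counterclockwise.
Setting net torque to zero: N × 6.246 = 1973 → N = 316 N.
ΣFx = 0: friction at the foot balances the wall's push, so f = N_wall = 316 N.

f ≈ 316 N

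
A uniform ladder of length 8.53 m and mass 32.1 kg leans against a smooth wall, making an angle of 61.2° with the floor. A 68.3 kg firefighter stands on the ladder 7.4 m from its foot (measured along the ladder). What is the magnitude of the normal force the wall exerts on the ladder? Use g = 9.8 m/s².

N_wall ≈ 406 N

Choose the foot of the ladder as the axis so the floor normal and friction both act there and drop out.
Ladder weight 32.1×9.8 = 314.6 N acts at 4.265 m along the ladder; its horizontal arm is 4.265·cos61.2° = 2.055 m → τ = 646.5 N·m clockwise.
Firefighter: 68.3×9.8 = 669.3 N at 7.4 m → arm 3.565 m → τ = 2386 N·m clockwise.
Wall normal N acts horizontally at the top; its moment arm is the height L sinθ = 8.53·sin61.2° = 7.475 m, counterclockwise.
Balancing moments: N × 7.475 = 3032, giving N = 406 N.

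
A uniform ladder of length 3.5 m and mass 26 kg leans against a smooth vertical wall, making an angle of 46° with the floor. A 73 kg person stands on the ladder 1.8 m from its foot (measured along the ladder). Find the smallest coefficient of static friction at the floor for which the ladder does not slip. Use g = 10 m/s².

Taking torques about the foot of the ladder:
Ladder weight 26×10 = 260 N acts at 1.75 m along the ladder; its horizontal arm is 1.75·cos46° = 1.216 m → τ = 316.2 N·m clockwise.
Person: 73×10 = 730 N at 1.8 m → arm 1.25 m → τ = 912.5 N·m clockwise.
Wall normal N acts horizontally at the top; its moment arm is the height L sinθ = 3.5·sin46° = 2.518 m, counterclockwise.
Στ = 0 ⇒ N × 2.518 = 1229 ⇒ N = 488.1 N.
ΣFx = 0 ⇒ f = N_wall = 488.1 N. ΣFy = 0 ⇒ N_floor = 990 N.
μ_min = f / N_floor = 488.1 / 990 = 0.493.

μ_min ≈ 0.493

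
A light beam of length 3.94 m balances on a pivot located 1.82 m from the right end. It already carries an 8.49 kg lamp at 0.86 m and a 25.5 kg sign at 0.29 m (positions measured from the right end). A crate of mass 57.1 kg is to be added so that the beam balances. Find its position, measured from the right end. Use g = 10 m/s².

x ≈ 2.65 m from the right end

Taking torques about the pivot (at 1.82 m from the right end):
Lamp: 8.49 × 10 = 84.9 N down at 0.86 m → arm 0.96 m, τ = 84.9 × 0.96 = 81.5 N·m clockwise.
Sign: 25.5 × 10 = 255 N down at 0.29 m → arm 1.53 m, τ = 255 × 1.53 = 390.2 N·m clockwise.
Net moment of existing loads = 471.7 N·m clockwise.
The crate weighs 57.1 × 10 = 571 N and must supply an equal counterclockwise moment, so its lever arm about the pivot is 471.7 / 571 = 0.826 m.
That puts it at 1.82 + 0.826 = 2.65 m from the right end.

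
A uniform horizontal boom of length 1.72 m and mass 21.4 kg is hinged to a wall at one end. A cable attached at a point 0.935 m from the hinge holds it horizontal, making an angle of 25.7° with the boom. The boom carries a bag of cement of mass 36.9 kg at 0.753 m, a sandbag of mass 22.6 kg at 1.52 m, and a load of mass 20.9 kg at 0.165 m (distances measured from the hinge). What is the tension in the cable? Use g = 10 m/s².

T ≈ 2070 N

Taking torques about the hinge:
Beam weight: 21.4 × 10 = 214 N down at 0.86 m → arm 0.86 m, τ = 214 × 0.86 = 184 N·m clockwise.
Bag of cement: 36.9 × 10 = 369 N down at 0.753 m → arm 0.753 m, τ = 369 × 0.753 = 277.9 N·m clockwise.
Sandbag: 22.6 × 10 = 226 N down at 1.52 m → arm 1.52 m, τ = 226 × 1.52 = 343.5 N·m clockwise.
Load: 20.9 × 10 = 209 N down at 0.165 m → arm 0.165 m, τ = 209 × 0.165 = 34.48 N·m clockwise.
Total clockwise load moment = 839.9 N·m.
The cable tension T acts at 0.935 m; only its component perpendicular to the boom, T sinθ, produces torque. sin 25.7° = 0.4337.
For rotational equilibrium, T × 0.935 × 0.4337 = 839.9, so T = 839.9 / 0.4055 = 2070 N.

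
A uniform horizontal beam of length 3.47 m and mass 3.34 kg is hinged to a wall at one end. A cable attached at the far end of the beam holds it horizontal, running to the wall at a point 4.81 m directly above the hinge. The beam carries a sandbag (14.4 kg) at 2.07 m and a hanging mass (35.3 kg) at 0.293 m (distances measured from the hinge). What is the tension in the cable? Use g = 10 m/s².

T ≈ 163 N

Sum moments about the hinge (the unknown hinge reaction has zero arm there).
Beam weight: 3.34 × 10 = 33.4 N down at 1.735 m → arm 1.735 m, τ = 33.4 × 1.735 = 57.95 N·m clockwise.
Sandbag: 14.4 × 10 = 144 N down at 2.07 m → arm 2.07 m, τ = 144 × 2.07 = 298.1 N·m clockwise.
Hanging mass: 35.3 × 10 = 353 N down at 0.293 m → arm 0.293 m, τ = 353 × 0.293 = 103.4 N·m clockwise.
Total clockwise load moment = 459.5 N·m.
The cable tension T acts at 3.47 m; only its component perpendicular to the beam, T sinθ, produces torque. sinθ = h/√(h²+d²) = 4.81/√(4.81²+3.47²) = 0.811.
Στ = 0 ⇒ T × 3.47 × 0.811 = 459.5 ⇒ T = 459.5 / 2.814 = 163 N.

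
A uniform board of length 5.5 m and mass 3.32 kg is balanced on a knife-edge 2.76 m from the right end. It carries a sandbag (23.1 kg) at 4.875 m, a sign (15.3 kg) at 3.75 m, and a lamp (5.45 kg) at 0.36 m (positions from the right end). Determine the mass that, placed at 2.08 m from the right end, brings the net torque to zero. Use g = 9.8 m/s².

Taking torques about the knife-edge (at 2.76 m from the right end):
Beam weight: 3.32 × 9.8 = 32.54 N down at 2.75 m → arm 0.01 m, τ = 32.54 × 0.01 = 0.3254 N·m clockwise.
Sandbag: 23.1 × 9.8 = 226.4 N down at 4.875 m → arm 2.115 m, τ = 226.4 × 2.115 = 478.8 N·m counterclockwise.
Sign: 15.3 × 9.8 = 149.9 N down at 3.75 m → arm 0.99 m, τ = 149.9 × 0.99 = 148.4 N·m counterclockwise.
Lamp: 5.45 × 9.8 = 53.41 N down at 0.36 m → arm 2.4 m, τ = 53.41 × 2.4 = 128.2 N·m clockwise.
Net moment of known loads = 498.7 N·m counterclockwise.
An unknown mass m at 2.08 m has arm 0.68 m; its moment is m·g·0.68 clockwise.
Στ = 0 ⇒ m × 9.8 × 0.68 = 498.7 ⇒ m = 498.7 / (9.8 × 0.68) = 74.8 kg.

m ≈ 74.8 kg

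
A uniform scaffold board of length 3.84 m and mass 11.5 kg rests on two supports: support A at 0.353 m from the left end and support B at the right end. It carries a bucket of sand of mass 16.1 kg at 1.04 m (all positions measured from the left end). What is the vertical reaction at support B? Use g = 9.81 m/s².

R_B ≈ 81.8 N

Sum moments about support A (its reaction then has zero moment arm).
Beam weight: 11.5 × 9.81 = 112.8 N down at 1.92 m → arm 1.567 m, τ = 112.8 × 1.567 = 176.8 N·m clockwise.
Bucket of sand: 16.1 × 9.81 = 157.9 N down at 1.04 m → arm 0.687 m, τ = 157.9 × 0.687 = 108.5 N·m clockwise.
Net load moment about support A = 285.3 N·m clockwise.
Reaction R at support B is upward at 3.84 m, arm 3.487 m → moment R × 3.487 counterclockwise.
Balancing moments: R × 3.487 = 285.3, giving R = 81.8 N.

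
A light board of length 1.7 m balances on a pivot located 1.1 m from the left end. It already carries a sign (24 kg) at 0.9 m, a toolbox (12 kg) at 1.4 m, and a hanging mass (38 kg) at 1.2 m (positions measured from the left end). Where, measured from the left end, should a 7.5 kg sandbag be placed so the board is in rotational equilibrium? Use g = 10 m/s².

x ≈ 0.753 m from the left end

About the pivot (at 1.1 m from the left end):
Sign: 24 × 10 = 240 N down at 0.9 m → arm 0.2 m, τ = 240 × 0.2 = 48 N·m counterclockwise.
Toolbox: 12 × 10 = 120 N down at 1.4 m → arm 0.3 m, τ = 120 × 0.3 = 36 N·m clockwise.
Hanging mass: 38 × 10 = 380 N down at 1.2 m → arm 0.1 m, τ = 380 × 0.1 = 38 N·m clockwise.
Net moment of existing loads = 26 N·m clockwise.
The sandbag weighs 7.5 × 10 = 75 N and must supply an equal counterclockwise moment, so its lever arm about the pivot is 26 / 75 = 0.347 m.
That puts it at 1.1 − 0.347 = 0.753 m from the left end.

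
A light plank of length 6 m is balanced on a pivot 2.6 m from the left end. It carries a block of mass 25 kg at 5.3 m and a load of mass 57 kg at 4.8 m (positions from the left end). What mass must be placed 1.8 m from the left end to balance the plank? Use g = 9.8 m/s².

Take moments about the pivot (at 2.6 m from the left end).
Block: 25 × 9.8 = 245 N down at 5.3 m → arm 2.7 m, τ = 245 × 2.7 = 661.5 N·m clockwise.
Load: 57 × 9.8 = 558.6 N down at 4.8 m → arm 2.2 m, τ = 558.6 × 2.2 = 1229 N·m clockwise.
Net moment of known loads = 1890 N·m clockwise.
An unknown mass m at 1.8 m has arm 0.8 m; its moment is m·g·0.8 counterclockwise.
For rotational equilibrium, m × 9.8 × 0.8 = 1890, so m = 1890 / (9.8 × 0.8) = 241 kg.

m ≈ 241 kg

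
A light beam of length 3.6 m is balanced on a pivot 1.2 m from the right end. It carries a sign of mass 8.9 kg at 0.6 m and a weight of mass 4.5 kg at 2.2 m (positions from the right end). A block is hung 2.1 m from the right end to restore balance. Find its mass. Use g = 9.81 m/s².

m ≈ 0.933 kg

Take moments about the pivot (at 1.2 m from the right end).
Sign: 8.9 × 9.81 = 87.31 N down at 0.6 m → arm 0.6 m, τ = 87.31 × 0.6 = 52.39 N·m clockwise.
Weight: 4.5 × 9.81 = 44.15 N down at 2.2 m → arm 1 m, τ = 44.15 × 1 = 44.15 N·m counterclockwise.
Net moment of known loads = 8.24 N·m clockwise.
An unknown mass m at 2.1 m has arm 0.9 m; its moment is m·g·0.9 counterclockwise.
Balancing moments: m × 9.81 × 0.9 = 8.24, giving m = 8.24 / (9.81 × 0.9) = 0.933 kg.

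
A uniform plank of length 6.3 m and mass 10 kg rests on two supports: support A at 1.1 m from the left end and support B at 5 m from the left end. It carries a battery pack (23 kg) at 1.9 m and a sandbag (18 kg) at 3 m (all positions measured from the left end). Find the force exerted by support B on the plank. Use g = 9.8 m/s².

R_B ≈ 184 N

Take moments about support A.
Beam weight: 10 × 9.8 = 98 N down at 3.15 m → arm 2.05 m, τ = 98 × 2.05 = 200.9 N·m clockwise.
Battery pack: 23 × 9.8 = 225.4 N down at 1.9 m → arm 0.8 m, τ = 225.4 × 0.8 = 180.3 N·m clockwise.
Sandbag: 18 × 9.8 = 176.4 N down at 3 m → arm 1.9 m, τ = 176.4 × 1.9 = 335.2 N·m clockwise.
Net load moment about support A = 716.4 N·m clockwise.
Reaction R at support B is upward at 5 m, arm 3.9 m → moment R × 3.9 counterclockwise.
Setting net torque to zero: R × 3.9 = 716.4 → R = 184 N.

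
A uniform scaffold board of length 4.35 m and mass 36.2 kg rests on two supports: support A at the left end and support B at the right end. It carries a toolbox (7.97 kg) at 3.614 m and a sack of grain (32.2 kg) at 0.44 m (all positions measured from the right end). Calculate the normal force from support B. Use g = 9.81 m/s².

About support A:
Beam weight: 36.2 × 9.81 = 355.1 N down at 2.175 m → arm 2.175 m, τ = 355.1 × 2.175 = 772.3 N·m clockwise.
Toolbox: 7.97 × 9.81 = 78.19 N down at 3.614 m → arm 0.736 m, τ = 78.19 × 0.736 = 57.55 N·m clockwise.
Sack of grain: 32.2 × 9.81 = 315.9 N down at 0.44 m → arm 3.91 m, τ = 315.9 × 3.91 = 1235 N·m clockwise.
Net load moment about support A = 2065 N·m clockwise.
Reaction R at support B is upward at 0 m, arm 4.35 m → moment R × 4.35 counterclockwise.
Setting net torque to zero: R × 4.35 = 2065 → R = 475 N.

R_B ≈ 475 N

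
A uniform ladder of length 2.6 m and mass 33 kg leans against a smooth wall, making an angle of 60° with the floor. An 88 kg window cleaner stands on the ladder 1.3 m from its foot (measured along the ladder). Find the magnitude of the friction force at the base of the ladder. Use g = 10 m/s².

Take moments about the foot of the ladder.
Ladder weight 33×10 = 330 N acts at 1.3 m along the ladder; its horizontal arm is 1.3·cos60° = 0.65 m → τ = 214.5 N·m clockwise.
Window cleaner: 88×10 = 880 N at 1.3 m → arm 0.65 m → τ = 572 N·m clockwise.
Wall normal N acts horizontally at the top; its moment arm is the height L sinθ = 2.6·sin60° = 2.252 m, counterclockwise.
Setting net torque to zero: N × 2.252 = 786.5 → N = 349 N.
ΣFx = 0: friction at the foot balances the wall's push, so f = N_wall = 349 N.

f ≈ 349 N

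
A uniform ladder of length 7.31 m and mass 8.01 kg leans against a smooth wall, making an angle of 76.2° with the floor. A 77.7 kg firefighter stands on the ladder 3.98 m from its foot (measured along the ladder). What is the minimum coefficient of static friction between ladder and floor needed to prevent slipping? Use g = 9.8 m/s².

Sum moments about the foot of the ladder (the floor normal and friction both act there and drop out).
Ladder weight 8.01×9.8 = 78.5 N acts at 3.655 m along the ladder; its horizontal arm is 3.655·cos76.2° = 0.8718 m → τ = 68.44 N·m clockwise.
Firefighter: 77.7×9.8 = 761.5 N at 3.98 m → arm 0.9494 m → τ = 723 N·m clockwise.
Wall normal N acts horizontally at the top; its moment arm is the height L sinθ = 7.31·sin76.2° = 7.099 m, counterclockwise.
For rotational equilibrium, N × 7.099 = 791.4, so N = 111.5 N.
ΣFx = 0 ⇒ f = N_wall = 111.5 N. ΣFy = 0 ⇒ N_floor = 840 N.
μ_min = f / N_floor = 111.5 / 840 = 0.133.

μ_min ≈ 0.133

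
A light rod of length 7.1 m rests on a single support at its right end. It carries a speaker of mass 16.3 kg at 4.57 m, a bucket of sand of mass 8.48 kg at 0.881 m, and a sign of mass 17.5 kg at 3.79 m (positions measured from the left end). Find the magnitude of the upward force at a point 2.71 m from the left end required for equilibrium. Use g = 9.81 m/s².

Choose the right end as the axis so the unknown pivot reaction has zero arm there.
Speaker: 16.3 × 9.81 = 159.9 N down at 4.57 m → arm 2.53 m, τ = 159.9 × 2.53 = 404.5 N·m counterclockwise.
Bucket of sand: 8.48 × 9.81 = 83.19 N down at 0.881 m → arm 6.219 m, τ = 83.19 × 6.219 = 517.4 N·m counterclockwise.
Sign: 17.5 × 9.81 = 171.7 N down at 3.79 m → arm 3.31 m, τ = 171.7 × 3.31 = 568.3 N·m counterclockwise.
Net moment of the loads = 1490 N·m counterclockwise.
The upward force F acts at a point 2.71 m from the left end, arm 4.39 m, giving F × 4.39 clockwise.
Balancing moments: F × 4.39 = 1490, giving F = 1490 / 4.39 = 339 N.

F ≈ 339 N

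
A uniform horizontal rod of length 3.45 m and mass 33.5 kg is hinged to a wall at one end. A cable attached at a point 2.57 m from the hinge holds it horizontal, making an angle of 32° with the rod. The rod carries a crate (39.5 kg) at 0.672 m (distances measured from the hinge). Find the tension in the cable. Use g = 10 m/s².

Sum moments about the hinge (the unknown hinge reaction has zero arm there).
Beam weight: 33.5 × 10 = 335 N down at 1.725 m → arm 1.725 m, τ = 335 × 1.725 = 577.9 N·m clockwise.
Crate: 39.5 × 10 = 395 N down at 0.672 m → arm 0.672 m, τ = 395 × 0.672 = 265.4 N·m clockwise.
Total clockwise load moment = 843.3 N·m.
The cable tension T acts at 2.57 m; only its component perpendicular to the rod, T sinθ, produces torque. sin 32° = 0.5299.
Στ = 0 ⇒ T × 2.57 × 0.5299 = 843.3 ⇒ T = 843.3 / 1.362 = 619 N.

T ≈ 619 N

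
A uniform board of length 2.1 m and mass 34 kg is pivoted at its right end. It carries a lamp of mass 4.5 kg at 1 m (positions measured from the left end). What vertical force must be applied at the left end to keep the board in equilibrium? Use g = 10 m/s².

Sum moments about the right end (the unknown pivot reaction has zero arm there).
Beam weight: 34 × 10 = 340 N down at 1.05 m → arm 1.05 m, τ = 340 × 1.05 = 357 N·m counterclockwise.
Lamp: 4.5 × 10 = 45 N down at 1 m → arm 1.1 m, τ = 45 × 1.1 = 49.5 N·m counterclockwise.
Net moment of the loads = 406.5 N·m counterclockwise.
The upward force F acts at the left end, arm 2.1 m, giving F × 2.1 clockwise.
Setting net torque to zero: F × 2.1 = 406.5 → F = 406.5 / 2.1 = 194 N.

F ≈ 194 N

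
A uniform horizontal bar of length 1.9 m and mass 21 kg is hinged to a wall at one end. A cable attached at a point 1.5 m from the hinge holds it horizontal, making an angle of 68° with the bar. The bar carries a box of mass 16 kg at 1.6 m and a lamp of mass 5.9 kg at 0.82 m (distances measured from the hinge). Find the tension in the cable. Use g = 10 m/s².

Sum moments about the hinge (the unknown hinge reaction has zero arm there).
Beam weight: 21 × 10 = 210 N down at 0.95 m → arm 0.95 m, τ = 210 × 0.95 = 199.5 N·m clockwise.
Box: 16 × 10 = 160 N down at 1.6 m → arm 1.6 m, τ = 160 × 1.6 = 256 N·m clockwise.
Lamp: 5.9 × 10 = 59 N down at 0.82 m → arm 0.82 m, τ = 59 × 0.82 = 48.38 N·m clockwise.
Total clockwise load moment = 503.9 N·m.
The cable tension T acts at 1.5 m; only its component perpendicular to the bar, T sinθ, produces torque. sin 68° = 0.9272.
Setting net torque to zero: T × 1.5 × 0.9272 = 503.9 → T = 503.9 / 1.391 = 362 N.

T ≈ 362 N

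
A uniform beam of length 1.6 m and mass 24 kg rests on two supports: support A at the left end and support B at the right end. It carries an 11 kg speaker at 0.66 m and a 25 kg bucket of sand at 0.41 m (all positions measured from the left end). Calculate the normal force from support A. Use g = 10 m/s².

Choose support B as the axis so its reaction then has zero moment arm.
Beam weight: 24 × 10 = 240 N down at 0.8 m → arm 0.8 m, τ = 240 × 0.8 = 192 N·m counterclockwise.
Speaker: 11 × 10 = 110 N down at 0.66 m → arm 0.94 m, τ = 110 × 0.94 = 103.4 N·m counterclockwise.
Bucket of sand: 25 × 10 = 250 N down at 0.41 m → arm 1.19 m, τ = 250 × 1.19 = 297.5 N·m counterclockwise.
Net load moment about support B = 592.9 N·m counterclockwise.
Reaction R at support A is upward at 0 m, arm 1.6 m → moment R × 1.6 clockwise.
Setting net torque to zero: R × 1.6 = 592.9 → R = 371 N.

R_A ≈ 371 N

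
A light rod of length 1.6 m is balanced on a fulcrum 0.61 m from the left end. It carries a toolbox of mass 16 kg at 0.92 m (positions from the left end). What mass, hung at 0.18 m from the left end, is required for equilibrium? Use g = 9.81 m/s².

Sum moments about the fulcrum (at 0.61 m from the left end) (the support reaction has zero arm there).
Toolbox: 16 × 9.81 = 157 N down at 0.92 m → arm 0.31 m, τ = 157 × 0.31 = 48.67 N·m clockwise.
Net moment of known loads = 48.67 N·m clockwise.
An unknown mass m at 0.18 m has arm 0.43 m; its moment is m·g·0.43 counterclockwise.
For rotational equilibrium, m × 9.81 × 0.43 = 48.67, so m = 48.67 / (9.81 × 0.43) = 11.5 kg.

m ≈ 11.5 kg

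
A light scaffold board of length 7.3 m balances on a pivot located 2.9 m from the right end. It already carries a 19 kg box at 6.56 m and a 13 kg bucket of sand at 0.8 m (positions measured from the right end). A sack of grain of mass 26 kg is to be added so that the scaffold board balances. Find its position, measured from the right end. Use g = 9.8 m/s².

x ≈ 1.28 m from the right end

Choose the pivot (at 2.9 m from the right end) as the axis so the support reaction has zero arm there.
Box: 19 × 9.8 = 186.2 N down at 6.56 m → arm 3.66 m, τ = 186.2 × 3.66 = 681.5 N·m counterclockwise.
Bucket of sand: 13 × 9.8 = 127.4 N down at 0.8 m → arm 2.1 m, τ = 127.4 × 2.1 = 267.5 N·m clockwise.
Net moment of existing loads = 414 N·m counterclockwise.
The sack of grain weighs 26 × 9.8 = 254.8 N and must supply an equal clockwise moment, so its lever arm about the pivot is 414 / 254.8 = 1.62 m.
That puts it at 2.9 − 1.62 = 1.28 m from the right end.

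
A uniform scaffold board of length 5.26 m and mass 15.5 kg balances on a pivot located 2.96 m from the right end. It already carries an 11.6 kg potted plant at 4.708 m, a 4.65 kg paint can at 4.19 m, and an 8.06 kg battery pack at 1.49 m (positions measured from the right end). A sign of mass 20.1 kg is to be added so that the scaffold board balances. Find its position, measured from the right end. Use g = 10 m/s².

x ≈ 2.51 m from the right end

About the pivot (at 2.96 m from the right end):
Beam weight: 15.5 × 10 = 155 N down at 2.63 m → arm 0.33 m, τ = 155 × 0.33 = 51.15 N·m clockwise.
Potted plant: 11.6 × 10 = 116 N down at 4.708 m → arm 1.748 m, τ = 116 × 1.748 = 202.8 N·m counterclockwise.
Paint can: 4.65 × 10 = 46.5 N down at 4.19 m → arm 1.23 m, τ = 46.5 × 1.23 = 57.2 N·m counterclockwise.
Battery pack: 8.06 × 10 = 80.6 N down at 1.49 m → arm 1.47 m, τ = 80.6 × 1.47 = 118.5 N·m clockwise.
Net moment of existing loads = 90.35 N·m counterclockwise.
The sign weighs 20.1 × 10 = 201 N and must supply an equal clockwise moment, so its lever arm about the pivot is 90.35 / 201 = 0.45 m.
That puts it at 2.96 − 0.45 = 2.51 m from the right end.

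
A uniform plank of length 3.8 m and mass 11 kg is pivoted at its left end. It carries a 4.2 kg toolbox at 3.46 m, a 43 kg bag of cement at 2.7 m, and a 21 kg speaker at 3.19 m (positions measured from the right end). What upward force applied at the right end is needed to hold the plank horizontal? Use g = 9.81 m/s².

Taking torques about the left end:
Beam weight: 11 × 9.81 = 107.9 N down at 1.9 m → arm 1.9 m, τ = 107.9 × 1.9 = 205 N·m clockwise.
Toolbox: 4.2 × 9.81 = 41.2 N down at 3.46 m → arm 0.34 m, τ = 41.2 × 0.34 = 14.01 N·m clockwise.
Bag of cement: 43 × 9.81 = 421.8 N down at 2.7 m → arm 1.1 m, τ = 421.8 × 1.1 = 464 N·m clockwise.
Speaker: 21 × 9.81 = 206 N down at 3.19 m → arm 0.61 m, τ = 206 × 0.61 = 125.7 N·m clockwise.
Net moment of the loads = 808.7 N·m clockwise.
The upward force F acts at the right end, arm 3.8 m, giving F × 3.8 counterclockwise.
Setting net torque to zero: F × 3.8 = 808.7 → F = 808.7 / 3.8 = 213 N.

F ≈ 213 N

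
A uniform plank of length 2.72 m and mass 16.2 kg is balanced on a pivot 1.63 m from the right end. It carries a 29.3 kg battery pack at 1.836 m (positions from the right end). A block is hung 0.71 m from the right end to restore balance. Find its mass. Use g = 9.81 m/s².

m ≈ 1.81 kg

About the pivot (at 1.63 m from the right end):
Beam weight: 16.2 × 9.81 = 158.9 N down at 1.36 m → arm 0.27 m, τ = 158.9 × 0.27 = 42.9 N·m clockwise.
Battery pack: 29.3 × 9.81 = 287.4 N down at 1.836 m → arm 0.206 m, τ = 287.4 × 0.206 = 59.2 N·m counterclockwise.
Net moment of known loads = 16.3 N·m counterclockwise.
An unknown mass m at 0.71 m has arm 0.92 m; its moment is m·g·0.92 clockwise.
Setting net torque to zero: m × 9.81 × 0.92 = 16.3 → m = 16.3 / (9.81 × 0.92) = 1.81 kg.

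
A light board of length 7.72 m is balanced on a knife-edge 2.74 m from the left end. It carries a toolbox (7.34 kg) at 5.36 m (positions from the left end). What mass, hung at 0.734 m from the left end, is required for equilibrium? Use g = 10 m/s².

Take moments about the knife-edge (at 2.74 m from the left end).
Toolbox: 7.34 × 10 = 73.4 N down at 5.36 m → arm 2.62 m, τ = 73.4 × 2.62 = 192.3 N·m clockwise.
Net moment of known loads = 192.3 N·m clockwise.
An unknown mass m at 0.734 m has arm 2.006 m; its moment is m·g·2.006 counterclockwise.
Στ = 0 ⇒ m × 10 × 2.006 = 192.3 ⇒ m = 192.3 / (10 × 2.006) = 9.59 kg.

m ≈ 9.59 kg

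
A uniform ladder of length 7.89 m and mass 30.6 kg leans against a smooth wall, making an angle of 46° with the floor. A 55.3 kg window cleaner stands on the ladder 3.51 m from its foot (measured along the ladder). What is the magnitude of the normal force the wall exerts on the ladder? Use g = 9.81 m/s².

N_wall ≈ 378 N

Choose the foot of the ladder as the axis so the floor normal and friction both act there and drop out.
Ladder weight 30.6×9.81 = 300.2 N acts at 3.945 m along the ladder; its horizontal arm is 3.945·cos46° = 2.74 m → τ = 822.5 N·m clockwise.
Window cleaner: 55.3×9.81 = 542.5 N at 3.51 m → arm 2.438 m → τ = 1323 N·m clockwise.
Wall normal N acts horizontally at the top; its moment arm is the height L sinθ = 7.89·sin46° = 5.676 m, counterclockwise.
Στ = 0 ⇒ N × 5.676 = 2146 ⇒ N = 378 N.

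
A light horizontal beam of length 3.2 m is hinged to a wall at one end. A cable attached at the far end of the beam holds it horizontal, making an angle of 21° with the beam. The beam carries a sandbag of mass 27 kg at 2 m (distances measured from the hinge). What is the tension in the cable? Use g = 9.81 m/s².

Taking torques about the hinge:
Sandbag: 27 × 9.81 = 264.9 N down at 2 m → arm 2 m, τ = 264.9 × 2 = 529.8 N·m clockwise.
Total clockwise load moment = 529.8 N·m.
The cable tension T acts at 3.2 m; only its component perpendicular to the beam, T sinθ, produces torque. sin 21° = 0.3584.
Στ = 0 ⇒ T × 3.2 × 0.3584 = 529.8 ⇒ T = 529.8 / 1.147 = 462 N.

T ≈ 462 N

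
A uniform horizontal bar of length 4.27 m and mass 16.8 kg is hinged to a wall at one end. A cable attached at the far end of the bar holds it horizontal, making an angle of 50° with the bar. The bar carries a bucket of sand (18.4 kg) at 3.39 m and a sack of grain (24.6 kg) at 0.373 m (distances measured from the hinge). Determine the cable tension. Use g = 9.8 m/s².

Take moments about the hinge.
Beam weight: 16.8 × 9.8 = 164.6 N down at 2.135 m → arm 2.135 m, τ = 164.6 × 2.135 = 351.4 N·m clockwise.
Bucket of sand: 18.4 × 9.8 = 180.3 N down at 3.39 m → arm 3.39 m, τ = 180.3 × 3.39 = 611.2 N·m clockwise.
Sack of grain: 24.6 × 9.8 = 241.1 N down at 0.373 m → arm 0.373 m, τ = 241.1 × 0.373 = 89.93 N·m clockwise.
Total clockwise load moment = 1053 N·m.
The cable tension T acts at 4.27 m; only its component perpendicular to the bar, T sinθ, produces torque. sin 50° = 0.766.
Στ = 0 ⇒ T × 4.27 × 0.766 = 1053 ⇒ T = 1053 / 3.271 = 322 N.

T ≈ 322 N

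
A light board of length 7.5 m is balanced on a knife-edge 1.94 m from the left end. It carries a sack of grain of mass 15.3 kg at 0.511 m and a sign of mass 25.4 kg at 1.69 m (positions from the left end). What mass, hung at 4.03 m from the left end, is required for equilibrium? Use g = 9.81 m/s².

About the knife-edge (at 1.94 m from the left end):
Sack of grain: 15.3 × 9.81 = 150.1 N down at 0.511 m → arm 1.429 m, τ = 150.1 × 1.429 = 214.5 N·m counterclockwise.
Sign: 25.4 × 9.81 = 249.2 N down at 1.69 m → arm 0.25 m, τ = 249.2 × 0.25 = 62.3 N·m counterclockwise.
Net moment of known loads = 276.8 N·m counterclockwise.
An unknown mass m at 4.03 m has arm 2.09 m; its moment is m·g·2.09 clockwise.
Στ = 0 ⇒ m × 9.81 × 2.09 = 276.8 ⇒ m = 276.8 / (9.81 × 2.09) = 13.5 kg.

m ≈ 13.5 kg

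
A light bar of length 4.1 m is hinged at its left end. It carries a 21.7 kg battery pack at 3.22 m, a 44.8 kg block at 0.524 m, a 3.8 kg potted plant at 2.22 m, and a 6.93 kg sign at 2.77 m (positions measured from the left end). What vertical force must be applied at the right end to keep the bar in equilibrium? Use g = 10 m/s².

F ≈ 295 N

Choose the left end as the axis so the unknown pivot reaction has zero arm there.
Battery pack: 21.7 × 10 = 217 N down at 3.22 m → arm 3.22 m, τ = 217 × 3.22 = 698.7 N·m clockwise.
Block: 44.8 × 10 = 448 N down at 0.524 m → arm 0.524 m, τ = 448 × 0.524 = 234.8 N·m clockwise.
Potted plant: 3.8 × 10 = 38 N down at 2.22 m → arm 2.22 m, τ = 38 × 2.22 = 84.36 N·m clockwise.
Sign: 6.93 × 10 = 69.3 N down at 2.77 m → arm 2.77 m, τ = 69.3 × 2.77 = 192 N·m clockwise.
Net moment of the loads = 1210 N·m clockwise.
The upward force F acts at the right end, arm 4.1 m, giving F × 4.1 counterclockwise.
Balancing moments: F × 4.1 = 1210, giving F = 1210 / 4.1 = 295 N.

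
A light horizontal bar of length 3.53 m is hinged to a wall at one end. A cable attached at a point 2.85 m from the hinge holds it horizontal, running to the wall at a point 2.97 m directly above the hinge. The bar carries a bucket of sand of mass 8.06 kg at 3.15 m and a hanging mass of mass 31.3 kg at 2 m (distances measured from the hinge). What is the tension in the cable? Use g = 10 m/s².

Choose the hinge as the axis so the unknown hinge reaction has zero arm there.
Bucket of sand: 8.06 × 10 = 80.6 N down at 3.15 m → arm 3.15 m, τ = 80.6 × 3.15 = 253.9 N·m clockwise.
Hanging mass: 31.3 × 10 = 313 N down at 2 m → arm 2 m, τ = 313 × 2 = 626 N·m clockwise.
Total clockwise load moment = 879.9 N·m.
The cable tension T acts at 2.85 m; only its component perpendicular to the bar, T sinθ, produces torque. sinθ = h/√(h²+d²) = 2.97/√(2.97²+2.85²) = 0.7215.
Στ = 0 ⇒ T × 2.85 × 0.7215 = 879.9 ⇒ T = 879.9 / 2.056 = 428 N.

T ≈ 428 N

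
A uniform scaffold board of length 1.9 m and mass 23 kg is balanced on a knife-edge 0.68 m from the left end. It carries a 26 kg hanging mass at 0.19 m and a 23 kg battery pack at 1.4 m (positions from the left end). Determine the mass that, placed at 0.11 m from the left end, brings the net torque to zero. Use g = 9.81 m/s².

Take moments about the knife-edge (at 0.68 m from the left end).
Beam weight: 23 × 9.81 = 225.6 N down at 0.95 m → arm 0.27 m, τ = 225.6 × 0.27 = 60.91 N·m clockwise.
Hanging mass: 26 × 9.81 = 255.1 N down at 0.19 m → arm 0.49 m, τ = 255.1 × 0.49 = 125 N·m counterclockwise.
Battery pack: 23 × 9.81 = 225.6 N down at 1.4 m → arm 0.72 m, τ = 225.6 × 0.72 = 162.4 N·m clockwise.
Net moment of known loads = 98.31 N·m clockwise.
An unknown mass m at 0.11 m has arm 0.57 m; its moment is m·g·0.57 counterclockwise.
Στ = 0 ⇒ m × 9.81 × 0.57 = 98.31 ⇒ m = 98.31 / (9.81 × 0.57) = 17.6 kg.

m ≈ 17.6 kg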